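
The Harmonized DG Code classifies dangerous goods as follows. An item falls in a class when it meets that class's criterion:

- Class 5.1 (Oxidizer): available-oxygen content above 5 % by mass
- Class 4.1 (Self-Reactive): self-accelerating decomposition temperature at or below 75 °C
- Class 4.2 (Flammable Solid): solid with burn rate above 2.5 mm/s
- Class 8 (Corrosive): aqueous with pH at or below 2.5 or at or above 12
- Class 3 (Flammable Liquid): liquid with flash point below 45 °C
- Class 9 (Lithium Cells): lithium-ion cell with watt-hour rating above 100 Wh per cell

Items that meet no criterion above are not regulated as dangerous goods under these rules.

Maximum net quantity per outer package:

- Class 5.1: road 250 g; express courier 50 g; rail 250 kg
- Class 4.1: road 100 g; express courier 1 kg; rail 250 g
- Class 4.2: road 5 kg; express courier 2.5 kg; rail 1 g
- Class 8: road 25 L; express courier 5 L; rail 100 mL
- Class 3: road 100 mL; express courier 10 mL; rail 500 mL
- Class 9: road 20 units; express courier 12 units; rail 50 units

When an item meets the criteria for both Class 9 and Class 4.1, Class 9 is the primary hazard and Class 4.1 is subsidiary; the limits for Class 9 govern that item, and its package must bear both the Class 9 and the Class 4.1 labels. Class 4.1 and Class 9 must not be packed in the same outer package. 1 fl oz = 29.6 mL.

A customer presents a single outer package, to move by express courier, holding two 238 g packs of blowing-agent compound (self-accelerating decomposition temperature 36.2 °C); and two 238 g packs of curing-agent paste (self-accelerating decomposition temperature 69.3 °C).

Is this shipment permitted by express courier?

Yes

Blowing-agent compound: self-accelerating decomposition temperature 36.2 °C ≤ 75 °C → Class 4.1 (Self-Reactive).
The curing-agent paste has self-accelerating decomposition temperature 69.3 °C, which is ≤ 75 °C, so it is Class 4.1 (Self-Reactive).
Total Class 4.1: (two 238 g packs = 476 g) + (two 238 g packs = 476 g) = 952 g.
That is within the Class 4.1 express courier limit of 1 kg.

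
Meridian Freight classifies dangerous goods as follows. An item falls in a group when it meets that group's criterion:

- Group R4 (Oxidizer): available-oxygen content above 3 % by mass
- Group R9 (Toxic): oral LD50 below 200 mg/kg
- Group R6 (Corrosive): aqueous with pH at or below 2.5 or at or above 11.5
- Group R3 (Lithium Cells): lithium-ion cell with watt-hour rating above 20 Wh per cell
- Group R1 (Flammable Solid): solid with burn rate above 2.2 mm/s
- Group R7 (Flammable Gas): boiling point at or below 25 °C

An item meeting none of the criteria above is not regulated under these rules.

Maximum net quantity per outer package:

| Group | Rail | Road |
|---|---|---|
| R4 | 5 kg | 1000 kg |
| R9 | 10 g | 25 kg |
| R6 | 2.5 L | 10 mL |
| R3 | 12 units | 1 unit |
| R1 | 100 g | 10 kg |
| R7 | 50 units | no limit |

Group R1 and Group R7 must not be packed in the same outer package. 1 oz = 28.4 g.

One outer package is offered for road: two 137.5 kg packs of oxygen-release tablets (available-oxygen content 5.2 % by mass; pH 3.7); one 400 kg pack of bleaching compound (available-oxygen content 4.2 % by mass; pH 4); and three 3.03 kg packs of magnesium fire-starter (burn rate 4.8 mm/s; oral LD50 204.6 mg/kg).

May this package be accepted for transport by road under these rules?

The oxygen-release tablets have available-oxygen content 5.2 % by mass, which is > 3 % by mass, so they are Group R4 (Oxidizer).
With available-oxygen content 4.2 % by mass (> 3 % by mass), the bleaching compound falls in Group R4.
Magnesium fire-starter: burn rate 4.8 mm/s > 2.2 mm/s → Group R1 (Flammable Solid).
Group R1 quantity: three 3.03 kg packs = 9.09 kg.
9.09 kg is within the road limit of 10 kg for Group R1.
Total Group R4: (two 137.5 kg packs = 275 kg) + 400 kg = 675 kg.
That is within the Group R4 road limit of 1000 kg.
The segregation rule (Group R1 with Group R7) does not apply to Group R1 with Group R4.
Every hazard group is within its road limit and no segregation rule is violated.

Yes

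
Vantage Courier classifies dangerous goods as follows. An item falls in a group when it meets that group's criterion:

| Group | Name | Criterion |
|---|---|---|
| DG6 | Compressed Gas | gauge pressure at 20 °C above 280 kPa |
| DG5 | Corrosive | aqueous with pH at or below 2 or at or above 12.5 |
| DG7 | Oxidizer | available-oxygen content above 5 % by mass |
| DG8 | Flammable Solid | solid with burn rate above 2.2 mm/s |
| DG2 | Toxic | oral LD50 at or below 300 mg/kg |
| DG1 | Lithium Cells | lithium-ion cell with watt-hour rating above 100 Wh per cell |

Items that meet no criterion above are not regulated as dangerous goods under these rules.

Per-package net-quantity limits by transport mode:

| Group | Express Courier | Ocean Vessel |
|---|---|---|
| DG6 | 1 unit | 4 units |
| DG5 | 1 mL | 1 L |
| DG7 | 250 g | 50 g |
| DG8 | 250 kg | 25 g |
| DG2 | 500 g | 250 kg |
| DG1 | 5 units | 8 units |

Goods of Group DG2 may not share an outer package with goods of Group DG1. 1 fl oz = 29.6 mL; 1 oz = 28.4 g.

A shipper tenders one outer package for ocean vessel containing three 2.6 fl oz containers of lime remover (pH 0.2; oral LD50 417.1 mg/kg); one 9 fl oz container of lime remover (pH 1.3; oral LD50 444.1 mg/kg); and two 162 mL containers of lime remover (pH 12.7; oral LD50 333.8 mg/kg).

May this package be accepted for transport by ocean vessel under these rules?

Yes

pH 0.2 meets the Group DG5 criterion (Corrosive), so the lime remover is Group DG5.
The lime remover has pH 1.3, which is ≤ 2, so it is Group DG5 (Corrosive).
The lime remover has pH 12.7, which is ≥ 12.5, so it is Group DG5 (Corrosive).
Group DG5 net quantity: (three 2.6 fl oz containers = 230.88 mL) + (one 9 fl oz container = 266.4 mL) + (two 162 mL containers = 324 mL) = 821.28 mL.
That is within the Group DG5 ocean vessel limit of 1 L.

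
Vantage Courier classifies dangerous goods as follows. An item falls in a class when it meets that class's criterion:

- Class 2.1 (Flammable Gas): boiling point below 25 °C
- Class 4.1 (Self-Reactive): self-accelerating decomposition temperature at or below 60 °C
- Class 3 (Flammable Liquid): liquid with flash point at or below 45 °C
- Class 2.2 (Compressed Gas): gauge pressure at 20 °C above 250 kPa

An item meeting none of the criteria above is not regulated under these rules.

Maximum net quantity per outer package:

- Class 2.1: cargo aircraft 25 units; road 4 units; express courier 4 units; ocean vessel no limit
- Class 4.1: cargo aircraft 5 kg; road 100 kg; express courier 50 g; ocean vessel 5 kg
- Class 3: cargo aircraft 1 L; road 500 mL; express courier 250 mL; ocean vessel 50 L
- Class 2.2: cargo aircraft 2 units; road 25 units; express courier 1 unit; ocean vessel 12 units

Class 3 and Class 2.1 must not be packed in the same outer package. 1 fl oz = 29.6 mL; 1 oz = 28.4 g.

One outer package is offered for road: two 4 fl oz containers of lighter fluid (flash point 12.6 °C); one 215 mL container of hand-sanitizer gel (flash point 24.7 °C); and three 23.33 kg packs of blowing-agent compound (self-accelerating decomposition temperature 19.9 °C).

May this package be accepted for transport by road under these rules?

Yes

Lighter fluid: flash point 12.6 °C ≤ 45 °C → Class 3 (Flammable Liquid).
The hand-sanitizer gel has flash point 24.7 °C, which is ≤ 45 °C, so it is Class 3 (Flammable Liquid).
Blowing-agent compound: self-accelerating decomposition temperature 19.9 °C ≤ 60 °C → Class 4.1 (Self-Reactive).
Total Class 3: (two 4 fl oz containers = 236.8 mL) + 215 mL = 451.8 mL.
That is within the Class 3 road limit of 500 mL.
Class 4.1 quantity: three 23.33 kg packs = 69.99 kg.
69.99 kg ≤ 100 kg (road limit, Class 4.1) — within limit.
The segregation rule (Class 3 with Class 2.1) does not apply to Class 3 with Class 4.1.
Every hazard class is within its road limit and no segregation rule is violated.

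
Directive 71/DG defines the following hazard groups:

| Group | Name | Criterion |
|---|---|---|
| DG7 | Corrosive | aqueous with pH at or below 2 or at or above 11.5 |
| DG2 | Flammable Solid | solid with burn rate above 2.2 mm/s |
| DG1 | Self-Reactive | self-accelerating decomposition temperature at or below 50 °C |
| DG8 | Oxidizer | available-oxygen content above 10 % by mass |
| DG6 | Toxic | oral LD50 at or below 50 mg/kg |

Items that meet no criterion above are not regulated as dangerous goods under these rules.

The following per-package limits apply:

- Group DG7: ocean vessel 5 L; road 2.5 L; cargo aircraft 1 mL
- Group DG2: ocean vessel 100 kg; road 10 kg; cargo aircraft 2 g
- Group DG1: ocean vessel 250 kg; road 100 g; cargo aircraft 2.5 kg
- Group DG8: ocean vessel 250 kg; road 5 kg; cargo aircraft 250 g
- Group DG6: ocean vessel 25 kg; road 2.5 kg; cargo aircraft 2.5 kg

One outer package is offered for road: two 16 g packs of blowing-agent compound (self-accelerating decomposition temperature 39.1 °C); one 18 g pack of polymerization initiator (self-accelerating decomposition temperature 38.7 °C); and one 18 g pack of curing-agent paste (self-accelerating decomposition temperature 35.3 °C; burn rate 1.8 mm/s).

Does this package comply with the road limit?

Blowing-agent compound: self-accelerating decomposition temperature 39.1 °C ≤ 50 °C → Group DG1 (Self-Reactive).
With self-accelerating decomposition temperature 38.7 °C (≤ 50 °C), the polymerization initiator falls in Group DG1.
Curing-agent paste: self-accelerating decomposition temperature 35.3 °C ≤ 50 °C → Group DG1 (Self-Reactive).
Total Group DG1: (two 16 g packs = 32 g) + 18 g + 18 g = 68 g.
68 g is within the road limit of 100 g for Group DG1.

Yes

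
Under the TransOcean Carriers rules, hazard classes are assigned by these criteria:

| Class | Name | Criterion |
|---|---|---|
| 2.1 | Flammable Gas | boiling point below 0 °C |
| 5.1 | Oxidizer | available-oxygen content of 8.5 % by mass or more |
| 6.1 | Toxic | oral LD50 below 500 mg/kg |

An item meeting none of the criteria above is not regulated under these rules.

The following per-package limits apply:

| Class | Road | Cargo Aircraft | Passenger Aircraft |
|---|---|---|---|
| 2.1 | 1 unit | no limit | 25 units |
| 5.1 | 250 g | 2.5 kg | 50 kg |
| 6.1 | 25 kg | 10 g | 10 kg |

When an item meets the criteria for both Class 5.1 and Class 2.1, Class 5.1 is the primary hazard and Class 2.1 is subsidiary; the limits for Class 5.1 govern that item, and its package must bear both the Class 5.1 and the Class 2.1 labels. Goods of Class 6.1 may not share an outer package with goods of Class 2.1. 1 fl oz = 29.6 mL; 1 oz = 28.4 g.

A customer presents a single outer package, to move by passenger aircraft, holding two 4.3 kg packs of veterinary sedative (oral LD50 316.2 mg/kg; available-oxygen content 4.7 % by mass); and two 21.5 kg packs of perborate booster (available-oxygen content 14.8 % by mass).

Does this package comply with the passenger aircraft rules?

Yes

With oral LD50 316.2 mg/kg (< 500 mg/kg), the veterinary sedative falls in Class 6.1.
With available-oxygen content 14.8 % by mass (≥ 8.5 % by mass), the perborate booster falls in Class 5.1.
Class 6.1 quantity: two 4.3 kg packs = 8.6 kg.
8.6 kg is within the passenger aircraft limit of 10 kg for Class 6.1.
Class 5.1 quantity: two 21.5 kg packs = 43 kg.
That is within the Class 5.1 passenger aircraft limit of 50 kg.
The segregation rule (Class 6.1 with Class 2.1) does not apply to Class 6.1 with Class 5.1.
Every hazard class is within its passenger aircraft limit and no segregation rule is violated.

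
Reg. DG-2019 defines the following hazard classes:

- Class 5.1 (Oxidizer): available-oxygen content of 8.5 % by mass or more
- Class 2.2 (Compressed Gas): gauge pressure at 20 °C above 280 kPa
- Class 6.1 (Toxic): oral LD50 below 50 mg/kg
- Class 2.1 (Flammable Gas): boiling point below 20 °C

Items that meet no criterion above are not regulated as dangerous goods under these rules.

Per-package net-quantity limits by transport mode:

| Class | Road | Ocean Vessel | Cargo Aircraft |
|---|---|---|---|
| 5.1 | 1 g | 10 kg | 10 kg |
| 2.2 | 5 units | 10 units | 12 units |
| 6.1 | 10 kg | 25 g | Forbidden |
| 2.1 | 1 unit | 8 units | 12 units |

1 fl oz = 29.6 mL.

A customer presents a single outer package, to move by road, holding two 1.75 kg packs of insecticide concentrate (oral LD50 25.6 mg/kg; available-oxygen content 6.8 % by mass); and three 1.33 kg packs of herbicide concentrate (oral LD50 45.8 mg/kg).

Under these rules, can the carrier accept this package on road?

Insecticide concentrate: oral LD50 25.6 mg/kg < 50 mg/kg → Class 6.1 (Toxic).
Oral LD50 45.8 mg/kg meets the Class 6.1 criterion (Toxic), so the herbicide concentrate is Class 6.1.
Class 6.1 net quantity: (two 1.75 kg packs = 3.5 kg) + (three 1.33 kg packs = 3.99 kg) = 7.49 kg.
7.49 kg is within the road limit of 10 kg for Class 6.1.

Yes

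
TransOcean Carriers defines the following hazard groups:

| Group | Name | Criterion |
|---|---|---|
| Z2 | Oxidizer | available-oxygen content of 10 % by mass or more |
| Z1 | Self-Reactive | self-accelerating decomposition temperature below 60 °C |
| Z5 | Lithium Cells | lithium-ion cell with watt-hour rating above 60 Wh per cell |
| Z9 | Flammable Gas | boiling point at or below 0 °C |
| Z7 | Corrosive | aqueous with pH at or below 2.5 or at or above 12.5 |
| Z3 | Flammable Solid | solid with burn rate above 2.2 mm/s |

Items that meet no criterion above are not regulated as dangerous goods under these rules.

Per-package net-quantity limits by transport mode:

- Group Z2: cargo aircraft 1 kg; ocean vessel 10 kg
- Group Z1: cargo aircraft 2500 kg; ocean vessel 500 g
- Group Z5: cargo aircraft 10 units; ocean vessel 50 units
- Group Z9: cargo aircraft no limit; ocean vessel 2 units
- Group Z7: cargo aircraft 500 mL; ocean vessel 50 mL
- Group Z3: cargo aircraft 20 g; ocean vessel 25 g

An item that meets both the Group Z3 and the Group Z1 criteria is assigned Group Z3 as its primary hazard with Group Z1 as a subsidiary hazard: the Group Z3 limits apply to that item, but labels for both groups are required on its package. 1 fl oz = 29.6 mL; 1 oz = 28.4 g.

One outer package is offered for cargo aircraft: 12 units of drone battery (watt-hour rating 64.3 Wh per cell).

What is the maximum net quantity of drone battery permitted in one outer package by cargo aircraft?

The drone battery has watt-hour rating 64.3 Wh per cell, which is > 60 Wh per cell, so it is Group Z5 (Lithium Cells).
The cargo aircraft limit for Group Z5 is 10 units.

10 units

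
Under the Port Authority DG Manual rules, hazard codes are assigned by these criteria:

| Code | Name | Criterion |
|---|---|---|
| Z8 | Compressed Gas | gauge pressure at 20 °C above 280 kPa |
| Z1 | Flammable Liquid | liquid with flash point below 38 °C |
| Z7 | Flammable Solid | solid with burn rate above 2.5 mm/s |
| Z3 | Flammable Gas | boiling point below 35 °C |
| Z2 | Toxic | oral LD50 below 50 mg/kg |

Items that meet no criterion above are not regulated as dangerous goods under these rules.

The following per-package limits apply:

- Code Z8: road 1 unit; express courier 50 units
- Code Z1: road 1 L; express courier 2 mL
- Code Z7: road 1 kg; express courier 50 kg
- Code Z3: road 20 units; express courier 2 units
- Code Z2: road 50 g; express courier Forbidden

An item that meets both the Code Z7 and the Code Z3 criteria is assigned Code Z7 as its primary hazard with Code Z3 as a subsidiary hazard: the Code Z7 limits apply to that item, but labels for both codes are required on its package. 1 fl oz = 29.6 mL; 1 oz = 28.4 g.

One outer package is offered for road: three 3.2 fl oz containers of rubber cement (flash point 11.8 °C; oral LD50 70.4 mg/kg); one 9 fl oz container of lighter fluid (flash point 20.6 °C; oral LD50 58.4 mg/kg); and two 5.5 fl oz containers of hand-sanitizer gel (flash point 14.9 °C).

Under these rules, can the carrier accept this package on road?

The rubber cement has flash point 11.8 °C, which is < 38 °C, so it is Code Z1 (Flammable Liquid).
Flash point 20.6 °C meets the Code Z1 criterion (Flammable Liquid), so the lighter fluid is Code Z1.
Flash point 14.9 °C meets the Code Z1 criterion (Flammable Liquid), so the hand-sanitizer gel is Code Z1.
Code Z1 net quantity: (three 3.2 fl oz containers = 284.16 mL) + (one 9 fl oz container = 266.4 mL) + (two 5.5 fl oz containers = 325.6 mL) = 876.16 mL.
876.16 mL ≤ 1 L (road limit, Code Z1) — within limit.

Yes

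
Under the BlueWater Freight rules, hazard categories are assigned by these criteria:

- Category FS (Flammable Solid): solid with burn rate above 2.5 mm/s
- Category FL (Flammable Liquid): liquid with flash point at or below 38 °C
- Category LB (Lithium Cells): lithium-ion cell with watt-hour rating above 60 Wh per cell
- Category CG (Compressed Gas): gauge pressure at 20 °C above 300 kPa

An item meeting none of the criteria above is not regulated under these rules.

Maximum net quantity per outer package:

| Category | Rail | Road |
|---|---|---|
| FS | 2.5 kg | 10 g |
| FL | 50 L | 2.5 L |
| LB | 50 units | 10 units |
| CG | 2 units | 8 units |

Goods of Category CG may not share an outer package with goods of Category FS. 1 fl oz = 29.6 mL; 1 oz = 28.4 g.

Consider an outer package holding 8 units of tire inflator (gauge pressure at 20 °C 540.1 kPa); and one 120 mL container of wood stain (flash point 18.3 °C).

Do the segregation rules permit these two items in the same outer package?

Yes

Tire inflator: gauge pressure at 20 °C 540.1 kPa > 300 kPa → Category CG (Compressed Gas).
The wood stain has flash point 18.3 °C, which is ≤ 38 °C, so it is Category FL (Flammable Liquid).
No segregation rule bars Category CG with Category FL.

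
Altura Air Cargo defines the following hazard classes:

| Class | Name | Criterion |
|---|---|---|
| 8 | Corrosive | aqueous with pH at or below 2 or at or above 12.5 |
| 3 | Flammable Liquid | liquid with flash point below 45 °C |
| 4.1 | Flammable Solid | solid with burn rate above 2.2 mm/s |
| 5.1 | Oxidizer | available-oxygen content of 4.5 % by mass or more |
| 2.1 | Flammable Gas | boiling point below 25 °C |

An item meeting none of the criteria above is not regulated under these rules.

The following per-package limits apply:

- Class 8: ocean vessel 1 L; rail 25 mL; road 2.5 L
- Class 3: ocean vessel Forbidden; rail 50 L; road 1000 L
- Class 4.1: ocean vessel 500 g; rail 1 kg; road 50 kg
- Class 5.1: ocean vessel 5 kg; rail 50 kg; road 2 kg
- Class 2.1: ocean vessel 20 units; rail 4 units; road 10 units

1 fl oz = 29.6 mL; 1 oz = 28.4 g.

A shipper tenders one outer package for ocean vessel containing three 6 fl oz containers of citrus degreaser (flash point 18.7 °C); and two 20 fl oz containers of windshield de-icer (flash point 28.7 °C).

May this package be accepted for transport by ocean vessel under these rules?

No

With flash point 18.7 °C (< 45 °C), the citrus degreaser falls in Class 3.
With flash point 28.7 °C (< 45 °C), the windshield de-icer falls in Class 3.
Class 3 net quantity: (three 6 fl oz containers = 532.8 mL) + (two 20 fl oz containers = 1.184 L) = 1716.8 mL.
Class 3 is Forbidden by ocean vessel.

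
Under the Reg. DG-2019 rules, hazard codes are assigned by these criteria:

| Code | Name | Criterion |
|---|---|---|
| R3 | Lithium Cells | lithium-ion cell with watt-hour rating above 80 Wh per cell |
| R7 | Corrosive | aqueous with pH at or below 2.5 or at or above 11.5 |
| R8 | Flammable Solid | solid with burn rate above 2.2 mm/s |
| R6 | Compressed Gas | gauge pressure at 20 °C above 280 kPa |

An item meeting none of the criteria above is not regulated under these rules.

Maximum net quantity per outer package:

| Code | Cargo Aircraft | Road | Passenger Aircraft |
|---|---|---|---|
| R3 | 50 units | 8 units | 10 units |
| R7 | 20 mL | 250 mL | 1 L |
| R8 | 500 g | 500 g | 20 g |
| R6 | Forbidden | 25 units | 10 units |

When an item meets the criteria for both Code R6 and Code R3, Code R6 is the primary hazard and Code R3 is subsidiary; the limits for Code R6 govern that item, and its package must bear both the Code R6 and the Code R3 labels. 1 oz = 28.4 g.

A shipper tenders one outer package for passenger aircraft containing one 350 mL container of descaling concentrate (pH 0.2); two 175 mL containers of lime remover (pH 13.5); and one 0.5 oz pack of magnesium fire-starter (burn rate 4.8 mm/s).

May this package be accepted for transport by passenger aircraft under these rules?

With pH 0.2 (≤ 2.5), the descaling concentrate falls in Code R7.
With pH 13.5 (≥ 11.5), the lime remover falls in Code R7.
With burn rate 4.8 mm/s (> 2.2 mm/s), the magnesium fire-starter falls in Code R8.
Total Code R7: 350 mL + (two 175 mL containers = 350 mL) = 700 mL.
700 mL is within the passenger aircraft limit of 1 L for Code R7.
Code R8 quantity: one 0.5 oz pack = 14.2 g.
That is within the Code R8 passenger aircraft limit of 20 g.
Every hazard code is within its passenger aircraft limit and no segregation rule is violated.

Yes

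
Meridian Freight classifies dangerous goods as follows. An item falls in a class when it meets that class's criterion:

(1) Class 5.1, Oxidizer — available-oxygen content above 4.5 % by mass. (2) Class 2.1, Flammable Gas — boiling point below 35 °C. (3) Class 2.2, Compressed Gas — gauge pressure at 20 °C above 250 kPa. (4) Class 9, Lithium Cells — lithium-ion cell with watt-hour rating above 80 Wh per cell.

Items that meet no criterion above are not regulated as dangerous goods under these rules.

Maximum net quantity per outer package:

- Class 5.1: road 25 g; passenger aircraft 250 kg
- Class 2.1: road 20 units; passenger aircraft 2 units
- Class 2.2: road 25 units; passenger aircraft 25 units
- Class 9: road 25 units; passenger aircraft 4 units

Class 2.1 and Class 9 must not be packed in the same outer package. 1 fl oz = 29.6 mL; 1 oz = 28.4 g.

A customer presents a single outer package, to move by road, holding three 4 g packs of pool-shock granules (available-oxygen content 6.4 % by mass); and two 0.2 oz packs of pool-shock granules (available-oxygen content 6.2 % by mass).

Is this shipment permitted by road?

Yes

With available-oxygen content 6.4 % by mass (> 4.5 % by mass), the pool-shock granules fall in Class 5.1.
Pool-shock granules: available-oxygen content 6.2 % by mass > 4.5 % by mass → Class 5.1 (Oxidizer).
Total Class 5.1: (three 4 g packs = 12 g) + (two 0.2 oz packs = 11.36 g) = 23.36 g.
That is within the Class 5.1 road limit of 25 g.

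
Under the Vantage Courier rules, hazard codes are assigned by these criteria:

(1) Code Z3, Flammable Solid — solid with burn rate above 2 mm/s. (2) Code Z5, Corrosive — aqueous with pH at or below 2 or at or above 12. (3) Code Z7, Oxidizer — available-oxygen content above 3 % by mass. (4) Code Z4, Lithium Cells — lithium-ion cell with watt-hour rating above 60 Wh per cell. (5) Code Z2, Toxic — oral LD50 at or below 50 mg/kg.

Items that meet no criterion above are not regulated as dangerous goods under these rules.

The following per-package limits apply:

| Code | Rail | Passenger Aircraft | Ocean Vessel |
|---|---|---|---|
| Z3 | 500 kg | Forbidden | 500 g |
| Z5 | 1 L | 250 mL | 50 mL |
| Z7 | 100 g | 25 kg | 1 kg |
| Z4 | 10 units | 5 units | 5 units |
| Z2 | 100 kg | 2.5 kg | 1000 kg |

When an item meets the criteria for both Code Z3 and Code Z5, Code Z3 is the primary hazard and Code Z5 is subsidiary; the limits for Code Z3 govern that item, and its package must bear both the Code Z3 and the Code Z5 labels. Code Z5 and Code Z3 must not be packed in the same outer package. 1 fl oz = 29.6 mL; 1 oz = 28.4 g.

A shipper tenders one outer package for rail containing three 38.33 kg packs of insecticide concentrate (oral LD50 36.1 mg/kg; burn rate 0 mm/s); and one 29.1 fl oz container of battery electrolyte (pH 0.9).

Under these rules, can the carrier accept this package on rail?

Insecticide concentrate: oral LD50 36.1 mg/kg ≤ 50 mg/kg → Code Z2 (Toxic).
pH 0.9 meets the Code Z5 criterion (Corrosive), so the battery electrolyte is Code Z5.
Code Z2 quantity: three 38.33 kg packs = 114.99 kg.
114.99 kg exceeds the rail limit of 100 kg for Code Z2.
Code Z5 quantity: one 29.1 fl oz container = 861.36 mL.
861.36 mL is within the rail limit of 1 L for Code Z5.
The segregation rule (Code Z5 with Code Z3) does not apply to Code Z2 with Code Z5.

No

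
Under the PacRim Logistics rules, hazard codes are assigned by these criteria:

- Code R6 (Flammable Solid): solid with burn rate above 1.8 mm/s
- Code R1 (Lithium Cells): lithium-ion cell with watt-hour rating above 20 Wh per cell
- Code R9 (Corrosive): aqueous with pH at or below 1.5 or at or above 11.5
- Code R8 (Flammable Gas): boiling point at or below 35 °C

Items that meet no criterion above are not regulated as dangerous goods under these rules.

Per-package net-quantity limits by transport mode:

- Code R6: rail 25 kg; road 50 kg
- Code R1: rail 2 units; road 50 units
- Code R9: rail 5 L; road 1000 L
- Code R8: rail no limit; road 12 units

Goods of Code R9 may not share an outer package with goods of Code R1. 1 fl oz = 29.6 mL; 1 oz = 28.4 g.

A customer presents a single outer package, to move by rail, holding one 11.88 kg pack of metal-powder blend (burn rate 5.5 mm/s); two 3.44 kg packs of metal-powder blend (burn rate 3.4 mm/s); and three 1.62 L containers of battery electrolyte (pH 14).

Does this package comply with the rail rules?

Yes

The metal-powder blend has burn rate 5.5 mm/s, which is > 1.8 mm/s, so it is Code R6 (Flammable Solid).
Burn rate 3.4 mm/s meets the Code R6 criterion (Flammable Solid), so the metal-powder blend is Code R6.
The battery electrolyte has pH 14, which is ≥ 11.5, so it is Code R9 (Corrosive).
Total Code R6: 11.88 kg + (two 3.44 kg packs = 6.88 kg) = 18.76 kg.
That is within the Code R6 rail limit of 25 kg.
Code R9 quantity: three 1.62 L containers = 4.86 L.
That is within the Code R9 rail limit of 5 L.
The segregation rule (Code R9 with Code R1) does not apply to Code R6 with Code R9.
Every hazard code is within its rail limit and no segregation rule is violated.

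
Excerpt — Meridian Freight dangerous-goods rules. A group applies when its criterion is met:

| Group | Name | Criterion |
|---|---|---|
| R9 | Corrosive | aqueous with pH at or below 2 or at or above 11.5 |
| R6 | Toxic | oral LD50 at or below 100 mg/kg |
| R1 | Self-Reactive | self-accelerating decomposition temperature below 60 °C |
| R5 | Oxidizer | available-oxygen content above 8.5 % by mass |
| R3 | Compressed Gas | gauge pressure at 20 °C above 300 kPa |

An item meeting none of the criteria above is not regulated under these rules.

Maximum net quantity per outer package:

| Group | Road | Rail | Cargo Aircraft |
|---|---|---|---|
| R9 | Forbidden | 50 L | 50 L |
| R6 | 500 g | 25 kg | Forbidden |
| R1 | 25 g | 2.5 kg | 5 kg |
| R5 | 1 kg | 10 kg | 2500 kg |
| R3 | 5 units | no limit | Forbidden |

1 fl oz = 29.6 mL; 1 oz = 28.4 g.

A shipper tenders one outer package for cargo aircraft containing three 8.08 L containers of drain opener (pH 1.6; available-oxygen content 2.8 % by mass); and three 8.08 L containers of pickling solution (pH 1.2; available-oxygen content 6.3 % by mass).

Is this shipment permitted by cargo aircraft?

With pH 1.6 (≤ 2), the drain opener falls in Group R9.
Pickling solution: pH 1.2 ≤ 2 → Group R9 (Corrosive).
Group R9 net quantity: (three 8.08 L containers = 24.24 L) + (three 8.08 L containers = 24.24 L) = 48.48 L.
48.48 L is within the cargo aircraft limit of 50 L for Group R9.

Yes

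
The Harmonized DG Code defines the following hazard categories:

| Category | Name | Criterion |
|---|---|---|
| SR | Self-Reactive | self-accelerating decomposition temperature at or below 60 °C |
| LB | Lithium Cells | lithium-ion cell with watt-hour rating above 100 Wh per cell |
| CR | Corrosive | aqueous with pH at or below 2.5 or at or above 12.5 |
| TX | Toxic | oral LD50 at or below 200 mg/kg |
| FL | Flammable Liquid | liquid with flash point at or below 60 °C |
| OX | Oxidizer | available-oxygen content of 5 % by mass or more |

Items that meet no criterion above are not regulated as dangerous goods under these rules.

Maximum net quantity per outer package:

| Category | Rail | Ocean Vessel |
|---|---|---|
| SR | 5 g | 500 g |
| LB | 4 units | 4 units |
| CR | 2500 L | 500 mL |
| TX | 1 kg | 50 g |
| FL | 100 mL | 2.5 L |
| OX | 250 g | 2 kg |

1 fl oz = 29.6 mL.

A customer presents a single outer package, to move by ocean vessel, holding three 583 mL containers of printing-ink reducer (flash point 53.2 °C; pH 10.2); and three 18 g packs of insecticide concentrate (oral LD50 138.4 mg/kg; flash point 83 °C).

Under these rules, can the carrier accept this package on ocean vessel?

Flash point 53.2 °C meets the Category FL criterion (Flammable Liquid), so the printing-ink reducer is Category FL.
Insecticide concentrate: oral LD50 138.4 mg/kg ≤ 200 mg/kg → Category TX (Toxic).
Category FL quantity: three 583 mL containers = 1.749 L.
1.749 L is within the ocean vessel limit of 2.5 L for Category FL.
Category TX quantity: three 18 g packs = 54 g.
That exceeds the Category TX ocean vessel limit of 50 g.

No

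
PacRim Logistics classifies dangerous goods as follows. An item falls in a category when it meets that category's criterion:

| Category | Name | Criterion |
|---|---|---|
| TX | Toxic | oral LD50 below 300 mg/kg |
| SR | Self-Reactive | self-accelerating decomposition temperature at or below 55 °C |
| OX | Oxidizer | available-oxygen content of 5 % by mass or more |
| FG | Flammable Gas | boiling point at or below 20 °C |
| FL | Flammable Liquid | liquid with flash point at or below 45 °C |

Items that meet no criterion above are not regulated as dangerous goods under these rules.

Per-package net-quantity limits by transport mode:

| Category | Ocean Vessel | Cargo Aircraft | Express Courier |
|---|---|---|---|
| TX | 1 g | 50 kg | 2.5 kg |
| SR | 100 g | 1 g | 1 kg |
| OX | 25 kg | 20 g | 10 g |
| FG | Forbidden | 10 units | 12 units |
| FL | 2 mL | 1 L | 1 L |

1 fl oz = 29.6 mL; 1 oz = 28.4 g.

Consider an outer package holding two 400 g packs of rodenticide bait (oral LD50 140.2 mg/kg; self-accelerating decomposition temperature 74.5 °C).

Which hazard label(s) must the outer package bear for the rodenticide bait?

Category TX

Oral LD50 140.2 mg/kg meets the Category TX criterion (Toxic), so the rodenticide bait is Category TX.
Only the Category TX label is required.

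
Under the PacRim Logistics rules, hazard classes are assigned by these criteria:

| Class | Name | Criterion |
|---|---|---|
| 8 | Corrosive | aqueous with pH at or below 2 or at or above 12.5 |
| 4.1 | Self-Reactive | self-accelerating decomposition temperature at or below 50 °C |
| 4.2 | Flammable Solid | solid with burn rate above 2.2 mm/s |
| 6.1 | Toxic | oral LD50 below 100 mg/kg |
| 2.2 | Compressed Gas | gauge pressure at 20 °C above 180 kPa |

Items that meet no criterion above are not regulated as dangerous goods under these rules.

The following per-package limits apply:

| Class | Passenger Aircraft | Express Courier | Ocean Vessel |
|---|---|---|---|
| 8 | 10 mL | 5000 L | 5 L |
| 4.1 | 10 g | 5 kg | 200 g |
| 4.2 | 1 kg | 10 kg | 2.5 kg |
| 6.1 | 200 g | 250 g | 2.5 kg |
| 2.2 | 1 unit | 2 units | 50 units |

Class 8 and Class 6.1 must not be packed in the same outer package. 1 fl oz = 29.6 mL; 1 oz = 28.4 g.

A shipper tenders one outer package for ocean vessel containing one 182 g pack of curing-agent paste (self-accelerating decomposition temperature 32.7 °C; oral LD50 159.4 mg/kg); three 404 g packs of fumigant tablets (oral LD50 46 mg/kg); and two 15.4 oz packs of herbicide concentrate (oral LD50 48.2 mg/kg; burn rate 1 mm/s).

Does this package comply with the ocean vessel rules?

The curing-agent paste has self-accelerating decomposition temperature 32.7 °C, which is ≤ 50 °C, so it is Class 4.1 (Self-Reactive).
Oral LD50 46 mg/kg meets the Class 6.1 criterion (Toxic), so the fumigant tablets are Class 6.1.
The herbicide concentrate has oral LD50 48.2 mg/kg, which is < 100 mg/kg, so it is Class 6.1 (Toxic).
Class 4.1 quantity: 182 g.
182 g is within the ocean vessel limit of 200 g for Class 4.1.
Total Class 6.1: (three 404 g packs = 1.212 kg) + (two 15.4 oz packs = 874.72 g) = 2086.72 g.
2086.72 g ≤ 2.5 kg (ocean vessel limit, Class 6.1) — within limit.
The segregation rule (Class 8 with Class 6.1) does not apply to Class 4.1 with Class 6.1.
Every hazard class is within its ocean vessel limit and no segregation rule is violated.

Yes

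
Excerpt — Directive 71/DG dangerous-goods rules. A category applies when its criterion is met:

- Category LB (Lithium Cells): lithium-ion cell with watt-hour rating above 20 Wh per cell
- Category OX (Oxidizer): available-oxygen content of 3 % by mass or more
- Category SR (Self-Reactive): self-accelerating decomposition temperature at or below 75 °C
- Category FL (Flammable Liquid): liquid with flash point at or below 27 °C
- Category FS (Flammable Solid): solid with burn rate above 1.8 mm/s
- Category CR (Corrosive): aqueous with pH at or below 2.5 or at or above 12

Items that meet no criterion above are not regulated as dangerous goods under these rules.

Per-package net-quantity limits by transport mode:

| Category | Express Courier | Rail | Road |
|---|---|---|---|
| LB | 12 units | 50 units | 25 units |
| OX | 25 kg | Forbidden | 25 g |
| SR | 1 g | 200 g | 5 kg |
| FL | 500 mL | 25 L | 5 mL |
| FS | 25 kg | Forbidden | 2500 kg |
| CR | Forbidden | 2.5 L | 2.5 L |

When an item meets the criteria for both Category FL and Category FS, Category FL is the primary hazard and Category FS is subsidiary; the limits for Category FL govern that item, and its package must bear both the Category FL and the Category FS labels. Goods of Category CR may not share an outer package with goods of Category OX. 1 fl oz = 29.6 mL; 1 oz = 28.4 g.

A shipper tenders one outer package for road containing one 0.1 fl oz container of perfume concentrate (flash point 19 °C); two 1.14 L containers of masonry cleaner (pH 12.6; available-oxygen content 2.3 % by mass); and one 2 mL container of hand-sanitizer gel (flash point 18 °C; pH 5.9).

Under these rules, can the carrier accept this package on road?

Perfume concentrate: flash point 19 °C ≤ 27 °C → Category FL (Flammable Liquid).
The masonry cleaner has pH 12.6, which is ≥ 12, so it is Category CR (Corrosive).
The hand-sanitizer gel has flash point 18 °C, which is ≤ 27 °C, so it is Category FL (Flammable Liquid).
Category CR quantity: two 1.14 L containers = 2.28 L.
2.28 L ≤ 2.5 L (road limit, Category CR) — within limit.
Total Category FL: (one 0.1 fl oz container = 2.96 mL) + 2 mL = 4.96 mL.
4.96 mL ≤ 5 mL (road limit, Category FL) — within limit.
The segregation rule (Category CR with Category OX) does not apply to Category CR with Category FL.
Every hazard category is within its road limit and no segregation rule is violated.

Yes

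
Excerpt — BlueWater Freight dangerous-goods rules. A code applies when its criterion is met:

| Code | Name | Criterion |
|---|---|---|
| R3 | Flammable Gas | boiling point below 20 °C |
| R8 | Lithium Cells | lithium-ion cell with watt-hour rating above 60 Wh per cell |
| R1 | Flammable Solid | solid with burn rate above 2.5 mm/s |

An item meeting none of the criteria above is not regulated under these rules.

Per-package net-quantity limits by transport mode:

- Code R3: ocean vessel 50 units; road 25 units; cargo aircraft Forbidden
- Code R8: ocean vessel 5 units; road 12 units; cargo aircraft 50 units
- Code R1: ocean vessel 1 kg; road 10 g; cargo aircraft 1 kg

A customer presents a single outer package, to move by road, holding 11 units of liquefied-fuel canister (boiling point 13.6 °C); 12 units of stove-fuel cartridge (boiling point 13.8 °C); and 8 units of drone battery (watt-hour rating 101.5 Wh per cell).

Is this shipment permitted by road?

Yes

Liquefied-fuel canister: boiling point 13.6 °C < 20 °C → Code R3 (Flammable Gas).
The stove-fuel cartridge has boiling point 13.8 °C, which is < 20 °C, so it is Code R3 (Flammable Gas).
Watt-hour rating 101.5 Wh per cell meets the Code R8 criterion (Lithium Cells), so the drone battery is Code R8.
Code R3 net quantity: 11 units + 12 units = 23 units.
23 units ≤ 25 units (road limit, Code R3) — within limit.
Code R8 quantity: 8 units.
That is within the Code R8 road limit of 12 units.
Every hazard code is within its road limit and no segregation rule is violated.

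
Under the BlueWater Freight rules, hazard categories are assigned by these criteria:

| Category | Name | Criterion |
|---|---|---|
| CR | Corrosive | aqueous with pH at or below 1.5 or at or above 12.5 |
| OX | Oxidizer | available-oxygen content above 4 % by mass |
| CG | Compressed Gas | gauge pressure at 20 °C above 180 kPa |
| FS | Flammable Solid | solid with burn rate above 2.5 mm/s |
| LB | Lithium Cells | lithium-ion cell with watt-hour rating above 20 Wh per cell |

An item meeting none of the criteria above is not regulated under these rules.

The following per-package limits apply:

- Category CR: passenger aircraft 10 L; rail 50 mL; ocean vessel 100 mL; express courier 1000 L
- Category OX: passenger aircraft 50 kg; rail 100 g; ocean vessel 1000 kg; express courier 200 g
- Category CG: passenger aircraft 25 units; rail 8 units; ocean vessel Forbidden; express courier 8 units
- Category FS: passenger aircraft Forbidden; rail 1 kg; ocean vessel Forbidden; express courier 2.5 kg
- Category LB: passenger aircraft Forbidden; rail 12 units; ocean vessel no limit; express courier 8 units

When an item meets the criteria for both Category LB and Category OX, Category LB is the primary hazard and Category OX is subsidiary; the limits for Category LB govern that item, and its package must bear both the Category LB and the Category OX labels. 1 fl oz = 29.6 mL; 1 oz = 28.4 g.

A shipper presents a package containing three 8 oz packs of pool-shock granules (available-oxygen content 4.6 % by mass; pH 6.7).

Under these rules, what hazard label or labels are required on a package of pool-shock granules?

Available-oxygen content 4.6 % by mass meets the Category OX criterion (Oxidizer), so the pool-shock granules are Category OX.
Only the Category OX label is required.

Category OX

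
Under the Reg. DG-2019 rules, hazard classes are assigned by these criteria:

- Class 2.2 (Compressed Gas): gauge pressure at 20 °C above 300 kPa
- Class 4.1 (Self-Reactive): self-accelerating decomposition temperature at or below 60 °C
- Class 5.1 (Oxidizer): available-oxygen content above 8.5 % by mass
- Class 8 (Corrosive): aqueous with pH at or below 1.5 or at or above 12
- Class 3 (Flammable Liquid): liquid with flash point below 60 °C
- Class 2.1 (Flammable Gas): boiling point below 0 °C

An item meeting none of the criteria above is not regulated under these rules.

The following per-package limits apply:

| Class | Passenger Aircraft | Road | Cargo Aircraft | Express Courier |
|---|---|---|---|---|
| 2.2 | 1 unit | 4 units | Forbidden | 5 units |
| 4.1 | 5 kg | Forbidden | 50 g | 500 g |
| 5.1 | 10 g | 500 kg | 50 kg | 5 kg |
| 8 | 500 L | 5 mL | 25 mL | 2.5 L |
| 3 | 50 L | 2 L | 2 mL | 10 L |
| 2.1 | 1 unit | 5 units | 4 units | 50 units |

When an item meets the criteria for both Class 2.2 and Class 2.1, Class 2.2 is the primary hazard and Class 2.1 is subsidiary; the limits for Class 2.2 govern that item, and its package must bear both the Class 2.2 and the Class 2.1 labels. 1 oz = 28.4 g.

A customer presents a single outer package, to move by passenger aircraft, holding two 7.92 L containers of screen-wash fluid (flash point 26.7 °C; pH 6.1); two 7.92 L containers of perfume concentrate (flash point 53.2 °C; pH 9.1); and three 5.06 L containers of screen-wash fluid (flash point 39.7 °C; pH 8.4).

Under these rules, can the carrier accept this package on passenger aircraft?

The screen-wash fluid has flash point 26.7 °C, which is < 60 °C, so it is Class 3 (Flammable Liquid).
With flash point 53.2 °C (< 60 °C), the perfume concentrate falls in Class 3.
The screen-wash fluid has flash point 39.7 °C, which is < 60 °C, so it is Class 3 (Flammable Liquid).
Class 3 net quantity: (two 7.92 L containers = 15.84 L) + (two 7.92 L containers = 15.84 L) + (three 5.06 L containers = 15.18 L) = 46.86 L.
46.86 L is within the passenger aircraft limit of 50 L for Class 3.

Yes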